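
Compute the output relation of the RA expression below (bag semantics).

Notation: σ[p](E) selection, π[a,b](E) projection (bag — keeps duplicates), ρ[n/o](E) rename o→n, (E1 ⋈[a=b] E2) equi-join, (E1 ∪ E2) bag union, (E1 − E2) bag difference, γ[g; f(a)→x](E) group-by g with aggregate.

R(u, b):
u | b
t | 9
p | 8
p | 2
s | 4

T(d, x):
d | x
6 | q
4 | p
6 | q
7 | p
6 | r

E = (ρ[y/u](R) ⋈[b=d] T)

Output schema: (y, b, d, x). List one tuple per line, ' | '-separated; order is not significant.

Per-node cardinality:
  R → 4
  ρ[y/u](R) → 4
  T → 5
  (ρ[y/u](R) ⋈[b=d] T) → 1

== RESULT ==
y | b | d | x
s | 4 | 4 | p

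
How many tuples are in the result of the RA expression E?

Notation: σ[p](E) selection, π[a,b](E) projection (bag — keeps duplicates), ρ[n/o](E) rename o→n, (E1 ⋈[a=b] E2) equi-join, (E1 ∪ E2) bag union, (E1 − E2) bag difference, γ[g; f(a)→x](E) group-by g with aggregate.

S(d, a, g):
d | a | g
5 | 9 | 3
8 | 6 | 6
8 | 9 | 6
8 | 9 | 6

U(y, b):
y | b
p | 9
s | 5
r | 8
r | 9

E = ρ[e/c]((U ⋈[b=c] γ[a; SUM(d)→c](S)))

Per-node cardinality:
  U → 4
  S → 4
  γ[a; SUM(d)→c](S) → 2
  (U ⋈[b=c] γ[a; SUM(d)→c](S)) → 1
  ρ[e/c]((U ⋈[b=c] γ[a; SUM(d)→c](S))) → 1

|E| = 1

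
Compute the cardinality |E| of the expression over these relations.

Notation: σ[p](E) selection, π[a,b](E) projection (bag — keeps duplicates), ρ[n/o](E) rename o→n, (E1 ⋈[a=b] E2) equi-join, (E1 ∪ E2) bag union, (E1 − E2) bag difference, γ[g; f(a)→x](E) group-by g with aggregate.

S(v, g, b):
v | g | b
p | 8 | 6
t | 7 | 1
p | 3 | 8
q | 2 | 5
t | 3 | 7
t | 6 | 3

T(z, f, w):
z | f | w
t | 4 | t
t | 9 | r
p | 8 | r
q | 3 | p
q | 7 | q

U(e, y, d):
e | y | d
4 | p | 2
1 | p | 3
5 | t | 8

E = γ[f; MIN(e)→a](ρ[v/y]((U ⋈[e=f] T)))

Stepwise |·|:
  U → 3
  T → 5
  (U ⋈[e=f] T) → 1
  ρ[v/y]((U ⋈[e=f] T)) → 1
  γ[f; MIN(e)→a](ρ[v/y]((U ⋈[e=f] T))) → 1

|E| = 1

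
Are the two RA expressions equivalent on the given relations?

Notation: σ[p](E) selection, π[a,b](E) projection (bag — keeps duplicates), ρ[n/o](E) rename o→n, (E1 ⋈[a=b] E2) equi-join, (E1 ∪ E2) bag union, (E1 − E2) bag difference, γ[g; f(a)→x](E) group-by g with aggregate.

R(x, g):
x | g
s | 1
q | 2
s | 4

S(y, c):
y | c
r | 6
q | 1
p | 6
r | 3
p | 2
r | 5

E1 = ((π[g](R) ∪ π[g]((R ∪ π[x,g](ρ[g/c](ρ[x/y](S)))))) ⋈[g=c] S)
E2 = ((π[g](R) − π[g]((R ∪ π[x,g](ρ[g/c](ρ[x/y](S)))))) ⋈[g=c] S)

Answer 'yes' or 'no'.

E1 stepwise |·|:
  R → 3
  π[g](R) → 3
  R → 3
  S → 6
  ρ[x/y](S) → 6
  ρ[g/c](ρ[x/y](S)) → 6
  π[x,g](ρ[g/c](ρ[x/y](S))) → 6
  (R ∪ π[x,g](ρ[g/c](ρ[x/y](S)))) → 9
  π[g]((R ∪ π[x,g](ρ[g/c](ρ[x/y](S))))) → 9
  (π[g](R) ∪ π[g]((R ∪ π[x,g](ρ[g/c](ρ[x/y](S)))))) → 12
  S → 6
  ((π[g](R) ∪ π[g]((R ∪ π[x,g](ρ[g/c](ρ[x/y](S)))))) ⋈[g=c] S) → 12
E2 stepwise |·|:
  R → 3
  π[g](R) → 3
  R → 3
  S → 6
  ρ[x/y](S) → 6
  ρ[g/c](ρ[x/y](S)) → 6
  π[x,g](ρ[g/c](ρ[x/y](S))) → 6
  (R ∪ π[x,g](ρ[g/c](ρ[x/y](S)))) → 9
  π[g]((R ∪ π[x,g](ρ[g/c](ρ[x/y](S))))) → 9
  (π[g](R) − π[g]((R ∪ π[x,g](ρ[g/c](ρ[x/y](S)))))) → 0
  S → 6
  ((π[g](R) − π[g]((R ∪ π[x,g](ρ[g/c](ρ[x/y](S)))))) ⋈[g=c] S) → 0

E1 result:
g | y | c
1 | q | 1
1 | q | 1
1 | q | 1
2 | p | 2
2 | p | 2
2 | p | 2
3 | r | 3
5 | r | 5
6 | p | 6
6 | p | 6
6 | r | 6
6 | r | 6
E2 result:
g | y | c
(0 rows)
Witness: (1, 'q', 1) appears 3× in E1 but 0× in E2.

no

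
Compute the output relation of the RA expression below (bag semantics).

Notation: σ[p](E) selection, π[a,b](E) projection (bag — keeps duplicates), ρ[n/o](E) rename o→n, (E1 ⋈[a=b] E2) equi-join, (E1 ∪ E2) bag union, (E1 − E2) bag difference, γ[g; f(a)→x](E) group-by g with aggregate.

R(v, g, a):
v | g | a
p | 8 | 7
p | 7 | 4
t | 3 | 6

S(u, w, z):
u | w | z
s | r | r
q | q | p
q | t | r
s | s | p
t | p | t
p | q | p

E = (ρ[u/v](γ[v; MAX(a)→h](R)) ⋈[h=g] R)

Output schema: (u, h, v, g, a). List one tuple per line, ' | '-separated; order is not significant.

Stepwise |·|:
  R → 3
  γ[v; MAX(a)→h](R) → 2
  ρ[u/v](γ[v; MAX(a)→h](R)) → 2
  R → 3
  (ρ[u/v](γ[v; MAX(a)→h](R)) ⋈[h=g] R) → 1

== RESULT ==
u | h | v | g | a
p | 7 | p | 7 | 4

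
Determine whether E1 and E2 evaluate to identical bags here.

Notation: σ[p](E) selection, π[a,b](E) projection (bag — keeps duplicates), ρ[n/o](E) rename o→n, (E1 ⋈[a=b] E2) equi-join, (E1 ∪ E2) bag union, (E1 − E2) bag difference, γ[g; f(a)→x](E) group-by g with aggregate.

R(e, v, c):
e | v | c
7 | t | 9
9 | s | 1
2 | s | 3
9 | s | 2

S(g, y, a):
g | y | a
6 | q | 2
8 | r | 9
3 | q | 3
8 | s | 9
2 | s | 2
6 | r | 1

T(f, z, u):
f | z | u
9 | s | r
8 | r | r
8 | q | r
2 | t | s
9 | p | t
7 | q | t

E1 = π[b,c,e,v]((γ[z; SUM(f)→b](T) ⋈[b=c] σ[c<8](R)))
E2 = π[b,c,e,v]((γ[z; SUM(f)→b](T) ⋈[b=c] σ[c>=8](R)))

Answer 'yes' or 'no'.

E1 per-node cardinality:
  T → 6
  γ[z; SUM(f)→b](T) → 5
  R → 4
  σ[c<8](R) → 3
  (γ[z; SUM(f)→b](T) ⋈[b=c] σ[c<8](R)) → 1
  π[b,c,e,v]((γ[z; SUM(f)→b](T) ⋈[b=c] σ[c<8](R))) → 1
E2 per-node cardinality:
  T → 6
  γ[z; SUM(f)→b](T) → 5
  R → 4
  σ[c>=8](R) → 1
  (γ[z; SUM(f)→b](T) ⋈[b=c] σ[c>=8](R)) → 2
  π[b,c,e,v]((γ[z; SUM(f)→b](T) ⋈[b=c] σ[c>=8](R))) → 2

E1 result:
b | c | e | v
2 | 2 | 9 | s
E2 result:
b | c | e | v
9 | 9 | 7 | t
9 | 9 | 7 | t
Witness: (2, 2, 9, 's') appears 1× in E1 but 0× in E2.

no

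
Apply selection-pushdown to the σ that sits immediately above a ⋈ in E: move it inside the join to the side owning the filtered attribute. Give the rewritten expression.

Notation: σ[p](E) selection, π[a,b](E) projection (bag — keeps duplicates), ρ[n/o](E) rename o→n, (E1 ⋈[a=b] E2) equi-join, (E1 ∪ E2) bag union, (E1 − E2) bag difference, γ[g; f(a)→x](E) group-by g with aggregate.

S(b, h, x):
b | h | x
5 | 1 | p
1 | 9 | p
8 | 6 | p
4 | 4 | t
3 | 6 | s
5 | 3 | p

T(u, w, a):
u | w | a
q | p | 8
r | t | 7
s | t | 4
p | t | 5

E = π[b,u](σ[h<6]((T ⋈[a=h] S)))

σ filters on h, owned by the right side.
E' = π[b,u]((T ⋈[a=h] σ[h<6](S)))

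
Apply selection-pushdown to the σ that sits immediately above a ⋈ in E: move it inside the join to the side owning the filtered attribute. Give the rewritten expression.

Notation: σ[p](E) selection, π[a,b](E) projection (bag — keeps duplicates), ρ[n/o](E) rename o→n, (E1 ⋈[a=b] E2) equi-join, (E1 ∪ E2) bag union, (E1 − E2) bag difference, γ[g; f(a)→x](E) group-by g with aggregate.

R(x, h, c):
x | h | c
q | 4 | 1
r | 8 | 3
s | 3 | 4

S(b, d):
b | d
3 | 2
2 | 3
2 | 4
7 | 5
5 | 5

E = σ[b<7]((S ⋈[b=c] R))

σ filters on b, owned by the left side.
E' = (σ[b<7](S) ⋈[b=c] R)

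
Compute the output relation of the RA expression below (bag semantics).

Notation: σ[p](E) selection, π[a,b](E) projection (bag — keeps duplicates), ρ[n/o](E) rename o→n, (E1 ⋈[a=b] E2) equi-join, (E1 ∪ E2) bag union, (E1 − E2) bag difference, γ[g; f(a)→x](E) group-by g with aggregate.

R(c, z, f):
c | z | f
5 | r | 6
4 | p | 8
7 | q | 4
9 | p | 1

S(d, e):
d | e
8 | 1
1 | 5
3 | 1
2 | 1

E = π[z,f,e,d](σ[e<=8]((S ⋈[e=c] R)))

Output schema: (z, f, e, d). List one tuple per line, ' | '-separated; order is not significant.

Row counts bottom-up:
  S → 4
  R → 4
  (S ⋈[e=c] R) → 1
  σ[e<=8]((S ⋈[e=c] R)) → 1
  π[z,f,e,d](σ[e<=8]((S ⋈[e=c] R))) → 1

== RESULT ==
z | f | e | d
r | 6 | 5 | 1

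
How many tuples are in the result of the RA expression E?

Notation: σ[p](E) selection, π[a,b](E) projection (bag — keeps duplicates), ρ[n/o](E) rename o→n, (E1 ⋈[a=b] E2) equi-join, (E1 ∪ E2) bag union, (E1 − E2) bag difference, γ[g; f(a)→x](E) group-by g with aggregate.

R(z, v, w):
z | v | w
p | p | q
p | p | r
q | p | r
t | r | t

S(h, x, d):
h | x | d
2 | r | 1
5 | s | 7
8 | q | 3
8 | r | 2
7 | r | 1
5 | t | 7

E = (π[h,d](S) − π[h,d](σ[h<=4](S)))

Row counts bottom-up:
  S → 6
  π[h,d](S) → 6
  S → 6
  σ[h<=4](S) → 1
  π[h,d](σ[h<=4](S)) → 1
  (π[h,d](S) − π[h,d](σ[h<=4](S))) → 5

|E| = 5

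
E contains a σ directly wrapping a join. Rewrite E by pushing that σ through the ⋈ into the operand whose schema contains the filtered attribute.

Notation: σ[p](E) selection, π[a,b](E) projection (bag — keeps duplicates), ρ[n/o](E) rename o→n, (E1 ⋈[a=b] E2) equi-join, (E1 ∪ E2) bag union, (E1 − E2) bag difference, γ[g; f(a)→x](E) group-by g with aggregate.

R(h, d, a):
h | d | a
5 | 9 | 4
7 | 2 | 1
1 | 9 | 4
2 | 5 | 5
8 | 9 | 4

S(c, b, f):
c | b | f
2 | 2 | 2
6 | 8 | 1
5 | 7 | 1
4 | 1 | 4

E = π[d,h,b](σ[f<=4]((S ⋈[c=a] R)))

σ filters on f, owned by the left side.
E' = π[d,h,b]((σ[f<=4](S) ⋈[c=a] R))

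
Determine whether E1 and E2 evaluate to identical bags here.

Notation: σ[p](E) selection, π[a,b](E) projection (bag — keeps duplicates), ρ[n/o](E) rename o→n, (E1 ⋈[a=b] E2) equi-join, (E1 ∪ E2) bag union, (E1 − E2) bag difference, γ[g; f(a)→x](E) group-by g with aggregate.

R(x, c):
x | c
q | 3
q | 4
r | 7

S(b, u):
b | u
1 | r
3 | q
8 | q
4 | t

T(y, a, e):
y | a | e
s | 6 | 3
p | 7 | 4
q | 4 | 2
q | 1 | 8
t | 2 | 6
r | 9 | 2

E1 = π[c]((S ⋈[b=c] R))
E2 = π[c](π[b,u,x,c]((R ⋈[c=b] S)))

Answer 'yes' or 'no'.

E1 stepwise |·|:
  S → 4
  R → 3
  (S ⋈[b=c] R) → 2
  π[c]((S ⋈[b=c] R)) → 2
E2 stepwise |·|:
  R → 3
  S → 4
  (R ⋈[c=b] S) → 2
  π[b,u,x,c]((R ⋈[c=b] S)) → 2
  π[c](π[b,u,x,c]((R ⋈[c=b] S))) → 2

E1 and E2 produce the same multiset:
c
3
4

yes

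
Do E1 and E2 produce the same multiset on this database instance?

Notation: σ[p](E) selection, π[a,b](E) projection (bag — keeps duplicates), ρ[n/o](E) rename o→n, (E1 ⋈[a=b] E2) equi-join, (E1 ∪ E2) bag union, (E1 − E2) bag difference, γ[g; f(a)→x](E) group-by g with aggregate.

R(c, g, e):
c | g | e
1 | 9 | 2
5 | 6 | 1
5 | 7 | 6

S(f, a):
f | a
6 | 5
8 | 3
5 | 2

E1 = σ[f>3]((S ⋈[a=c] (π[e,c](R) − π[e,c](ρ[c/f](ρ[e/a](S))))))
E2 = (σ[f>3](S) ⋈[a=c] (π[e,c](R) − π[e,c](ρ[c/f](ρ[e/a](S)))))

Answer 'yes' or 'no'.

E1 subexpression sizes:
  S → 3
  R → 3
  π[e,c](R) → 3
  S → 3
  ρ[e/a](S) → 3
  ρ[c/f](ρ[e/a](S)) → 3
  π[e,c](ρ[c/f](ρ[e/a](S))) → 3
  (π[e,c](R) − π[e,c](ρ[c/f](ρ[e/a](S)))) → 3
  (S ⋈[a=c] (π[e,c](R) − π[e,c](ρ[c/f](ρ[e/a](S))))) → 2
  σ[f>3]((S ⋈[a=c] (π[e,c](R) − π[e,c](ρ[c/f](ρ[e/a](S)))))) → 2
E2 subexpression sizes:
  S → 3
  σ[f>3](S) → 3
  R → 3
  π[e,c](R) → 3
  S → 3
  ρ[e/a](S) → 3
  ρ[c/f](ρ[e/a](S)) → 3
  π[e,c](ρ[c/f](ρ[e/a](S))) → 3
  (π[e,c](R) − π[e,c](ρ[c/f](ρ[e/a](S)))) → 3
  (σ[f>3](S) ⋈[a=c] (π[e,c](R) − π[e,c](ρ[c/f](ρ[e/a](S))))) → 2

E1 and E2 produce the same multiset:
f | a | e | c
6 | 5 | 1 | 5
6 | 5 | 6 | 5

yes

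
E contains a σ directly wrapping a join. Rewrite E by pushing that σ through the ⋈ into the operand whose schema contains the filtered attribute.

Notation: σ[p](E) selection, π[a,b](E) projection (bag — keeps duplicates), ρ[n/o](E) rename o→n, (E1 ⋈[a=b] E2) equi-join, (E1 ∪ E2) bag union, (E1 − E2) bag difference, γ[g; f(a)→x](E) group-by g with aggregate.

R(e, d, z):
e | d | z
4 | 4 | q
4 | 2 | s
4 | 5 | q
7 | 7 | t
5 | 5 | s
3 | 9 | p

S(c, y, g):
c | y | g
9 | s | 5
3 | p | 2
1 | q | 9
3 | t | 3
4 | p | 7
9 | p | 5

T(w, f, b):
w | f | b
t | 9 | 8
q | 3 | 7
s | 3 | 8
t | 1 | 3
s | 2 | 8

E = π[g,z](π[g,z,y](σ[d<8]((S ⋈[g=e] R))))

σ filters on d, owned by the right side.
E' = π[g,z](π[g,z,y]((S ⋈[g=e] σ[d<8](R))))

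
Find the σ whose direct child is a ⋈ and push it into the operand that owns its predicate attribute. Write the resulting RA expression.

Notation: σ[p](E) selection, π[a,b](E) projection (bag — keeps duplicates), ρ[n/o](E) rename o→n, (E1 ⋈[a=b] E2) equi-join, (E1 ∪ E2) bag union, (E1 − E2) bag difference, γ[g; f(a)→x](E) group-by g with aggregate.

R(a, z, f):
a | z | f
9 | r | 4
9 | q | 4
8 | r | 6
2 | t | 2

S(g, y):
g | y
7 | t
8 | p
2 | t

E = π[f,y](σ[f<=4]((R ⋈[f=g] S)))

σ filters on f, owned by the left side.
E' = π[f,y]((σ[f<=4](R) ⋈[f=g] S))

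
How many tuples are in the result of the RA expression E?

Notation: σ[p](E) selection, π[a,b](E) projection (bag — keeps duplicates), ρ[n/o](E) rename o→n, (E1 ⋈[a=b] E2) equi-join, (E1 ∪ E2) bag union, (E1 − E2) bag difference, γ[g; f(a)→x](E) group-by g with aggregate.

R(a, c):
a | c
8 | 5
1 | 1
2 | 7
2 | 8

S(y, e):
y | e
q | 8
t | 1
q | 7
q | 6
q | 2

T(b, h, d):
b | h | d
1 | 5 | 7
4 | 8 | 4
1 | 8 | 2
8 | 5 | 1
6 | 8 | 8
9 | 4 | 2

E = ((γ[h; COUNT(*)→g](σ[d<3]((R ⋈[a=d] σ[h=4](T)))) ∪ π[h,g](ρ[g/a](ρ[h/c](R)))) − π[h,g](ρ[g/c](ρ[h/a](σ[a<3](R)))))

Subexpression sizes:
  R → 4
  T → 6
  σ[h=4](T) → 1
  (R ⋈[a=d] σ[h=4](T)) → 2
  σ[d<3]((R ⋈[a=d] σ[h=4](T))) → 2
  γ[h; COUNT(*)→g](σ[d<3]((R ⋈[a=d] σ[h=4](T)))) → 1
  R → 4
  ρ[h/c](R) → 4
  ρ[g/a](ρ[h/c](R)) → 4
  π[h,g](ρ[g/a](ρ[h/c](R))) → 4
  (γ[h; COUNT(*)→g](σ[d<3]((R ⋈[a=d] σ[h=4](T)))) ∪ π[h,g](ρ[g/a](ρ[h/c](R)))) → 5
  R → 4
  σ[a<3](R) → 3
  ρ[h/a](σ[a<3](R)) → 3
  ρ[g/c](ρ[h/a](σ[a<3](R))) → 3
  π[h,g](ρ[g/c](ρ[h/a](σ[a<3](R)))) → 3
  ((γ[h; COUNT(*)→g](σ[d<3]((R ⋈[a=d] σ[h=4](T)))) ∪ π[h,g](ρ[g/a](ρ[h/c](R)))) − π[h,g](ρ[g/c](ρ[h/a](σ[a<3](R))))) → 4

|E| = 4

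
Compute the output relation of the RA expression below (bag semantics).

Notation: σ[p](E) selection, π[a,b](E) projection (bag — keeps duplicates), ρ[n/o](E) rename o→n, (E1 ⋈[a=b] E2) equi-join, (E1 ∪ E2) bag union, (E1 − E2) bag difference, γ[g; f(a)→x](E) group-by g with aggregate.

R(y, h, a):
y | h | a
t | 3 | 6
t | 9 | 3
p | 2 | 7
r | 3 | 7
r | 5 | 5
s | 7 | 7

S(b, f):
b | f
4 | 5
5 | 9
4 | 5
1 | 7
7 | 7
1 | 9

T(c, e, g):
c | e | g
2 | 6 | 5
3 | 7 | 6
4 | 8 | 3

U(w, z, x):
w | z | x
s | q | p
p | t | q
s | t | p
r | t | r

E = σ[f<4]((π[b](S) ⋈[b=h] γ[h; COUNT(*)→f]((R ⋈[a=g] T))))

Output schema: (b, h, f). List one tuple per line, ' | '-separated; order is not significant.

Per-node cardinality:
  S → 6
  π[b](S) → 6
  R → 6
  T → 3
  (R ⋈[a=g] T) → 3
  γ[h; COUNT(*)→f]((R ⋈[a=g] T)) → 3
  (π[b](S) ⋈[b=h] γ[h; COUNT(*)→f]((R ⋈[a=g] T))) → 1
  σ[f<4]((π[b](S) ⋈[b=h] γ[h; COUNT(*)→f]((R ⋈[a=g] T)))) → 1

== RESULT ==
b | h | f
5 | 5 | 1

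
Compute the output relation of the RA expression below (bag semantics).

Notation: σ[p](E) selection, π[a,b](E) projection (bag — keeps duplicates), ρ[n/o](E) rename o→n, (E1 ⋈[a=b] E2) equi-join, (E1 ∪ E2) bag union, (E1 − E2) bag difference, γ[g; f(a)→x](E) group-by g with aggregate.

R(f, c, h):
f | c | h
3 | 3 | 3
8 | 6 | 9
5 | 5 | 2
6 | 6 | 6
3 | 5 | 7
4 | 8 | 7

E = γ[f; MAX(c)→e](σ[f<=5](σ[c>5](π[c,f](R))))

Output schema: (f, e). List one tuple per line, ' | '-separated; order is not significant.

Subexpression sizes:
  R → 6
  π[c,f](R) → 6
  σ[c>5](π[c,f](R)) → 3
  σ[f<=5](σ[c>5](π[c,f](R))) → 1
  γ[f; MAX(c)→e](σ[f<=5](σ[c>5](π[c,f](R)))) → 1

== RESULT ==
f | e
4 | 8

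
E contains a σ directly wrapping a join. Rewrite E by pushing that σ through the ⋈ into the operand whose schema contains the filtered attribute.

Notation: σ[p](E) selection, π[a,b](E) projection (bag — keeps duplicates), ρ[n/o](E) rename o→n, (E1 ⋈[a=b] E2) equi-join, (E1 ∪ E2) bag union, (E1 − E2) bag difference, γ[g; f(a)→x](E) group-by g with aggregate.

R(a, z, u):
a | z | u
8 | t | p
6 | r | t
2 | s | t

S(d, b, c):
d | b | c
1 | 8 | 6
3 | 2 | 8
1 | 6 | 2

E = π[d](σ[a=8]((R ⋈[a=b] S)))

σ filters on a, owned by the left side.
E' = π[d]((σ[a=8](R) ⋈[a=b] S))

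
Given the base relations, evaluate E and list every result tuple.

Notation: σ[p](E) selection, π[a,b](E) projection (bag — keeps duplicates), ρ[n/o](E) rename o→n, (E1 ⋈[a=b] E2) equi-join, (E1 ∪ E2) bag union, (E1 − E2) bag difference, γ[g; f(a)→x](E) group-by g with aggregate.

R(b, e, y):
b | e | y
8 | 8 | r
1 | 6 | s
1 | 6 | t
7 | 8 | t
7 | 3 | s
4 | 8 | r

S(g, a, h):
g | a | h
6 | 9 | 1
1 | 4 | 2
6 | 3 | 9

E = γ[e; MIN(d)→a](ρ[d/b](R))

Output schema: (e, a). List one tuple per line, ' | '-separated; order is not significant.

Stepwise |·|:
  R → 6
  ρ[d/b](R) → 6
  γ[e; MIN(d)→a](ρ[d/b](R)) → 3

== RESULT ==
e | a
3 | 7
6 | 1
8 | 4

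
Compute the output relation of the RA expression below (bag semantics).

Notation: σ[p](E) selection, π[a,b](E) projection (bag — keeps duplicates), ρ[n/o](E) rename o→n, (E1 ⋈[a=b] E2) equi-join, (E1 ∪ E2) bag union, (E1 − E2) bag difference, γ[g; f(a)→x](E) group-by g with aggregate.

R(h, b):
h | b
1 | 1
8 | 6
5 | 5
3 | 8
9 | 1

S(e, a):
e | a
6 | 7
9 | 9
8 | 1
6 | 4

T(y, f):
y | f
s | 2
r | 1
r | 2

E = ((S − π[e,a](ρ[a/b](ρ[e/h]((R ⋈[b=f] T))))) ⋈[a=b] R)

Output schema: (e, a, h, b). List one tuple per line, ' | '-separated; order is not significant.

Row counts bottom-up:
  S → 4
  R → 5
  T → 3
  (R ⋈[b=f] T) → 2
  ρ[e/h]((R ⋈[b=f] T)) → 2
  ρ[a/b](ρ[e/h]((R ⋈[b=f] T))) → 2
  π[e,a](ρ[a/b](ρ[e/h]((R ⋈[b=f] T)))) → 2
  (S − π[e,a](ρ[a/b](ρ[e/h]((R ⋈[b=f] T))))) → 4
  R → 5
  ((S − π[e,a](ρ[a/b](ρ[e/h]((R ⋈[b=f] T))))) ⋈[a=b] R) → 2

== RESULT ==
e | a | h | b
8 | 1 | 1 | 1
8 | 1 | 9 | 1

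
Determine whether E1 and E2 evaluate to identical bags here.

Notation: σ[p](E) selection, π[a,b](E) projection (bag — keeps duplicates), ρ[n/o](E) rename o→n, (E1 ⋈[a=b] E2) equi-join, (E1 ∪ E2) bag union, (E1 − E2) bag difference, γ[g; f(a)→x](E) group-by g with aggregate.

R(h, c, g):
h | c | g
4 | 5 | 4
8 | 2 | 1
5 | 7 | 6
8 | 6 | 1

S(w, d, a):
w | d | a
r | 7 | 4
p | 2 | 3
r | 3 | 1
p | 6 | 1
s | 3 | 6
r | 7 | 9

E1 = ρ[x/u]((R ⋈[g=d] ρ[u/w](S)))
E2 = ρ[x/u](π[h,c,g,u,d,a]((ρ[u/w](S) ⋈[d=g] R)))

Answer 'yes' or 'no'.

E1 row counts bottom-up:
  R → 4
  S → 6
  ρ[u/w](S) → 6
  (R ⋈[g=d] ρ[u/w](S)) → 1
  ρ[x/u]((R ⋈[g=d] ρ[u/w](S))) → 1
E2 row counts bottom-up:
  S → 6
  ρ[u/w](S) → 6
  R → 4
  (ρ[u/w](S) ⋈[d=g] R) → 1
  π[h,c,g,u,d,a]((ρ[u/w](S) ⋈[d=g] R)) → 1
  ρ[x/u](π[h,c,g,u,d,a]((ρ[u/w](S) ⋈[d=g] R))) → 1

E1 and E2 produce the same multiset:
h | c | g | x | d | a
5 | 7 | 6 | p | 6 | 1

yes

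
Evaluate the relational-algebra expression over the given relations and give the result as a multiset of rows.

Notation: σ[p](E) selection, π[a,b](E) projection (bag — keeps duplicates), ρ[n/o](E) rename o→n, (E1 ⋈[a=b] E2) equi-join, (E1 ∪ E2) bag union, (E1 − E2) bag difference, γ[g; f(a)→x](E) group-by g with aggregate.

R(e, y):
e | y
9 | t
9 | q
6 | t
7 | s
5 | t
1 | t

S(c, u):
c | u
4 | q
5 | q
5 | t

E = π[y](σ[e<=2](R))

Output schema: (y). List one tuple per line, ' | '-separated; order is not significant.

Row counts bottom-up:
  R → 6
  σ[e<=2](R) → 1
  π[y](σ[e<=2](R)) → 1

== RESULT ==
y
t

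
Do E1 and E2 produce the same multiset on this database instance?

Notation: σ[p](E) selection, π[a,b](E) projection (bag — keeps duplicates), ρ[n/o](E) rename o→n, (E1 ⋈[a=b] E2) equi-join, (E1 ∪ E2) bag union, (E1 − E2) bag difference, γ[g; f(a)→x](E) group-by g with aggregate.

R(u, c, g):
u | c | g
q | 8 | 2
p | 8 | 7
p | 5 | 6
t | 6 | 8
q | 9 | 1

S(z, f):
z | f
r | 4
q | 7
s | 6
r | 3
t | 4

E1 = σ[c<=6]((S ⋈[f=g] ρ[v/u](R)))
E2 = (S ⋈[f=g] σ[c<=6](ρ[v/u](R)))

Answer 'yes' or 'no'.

E1 row counts bottom-up:
  S → 5
  R → 5
  ρ[v/u](R) → 5
  (S ⋈[f=g] ρ[v/u](R)) → 2
  σ[c<=6]((S ⋈[f=g] ρ[v/u](R))) → 1
E2 row counts bottom-up:
  S → 5
  R → 5
  ρ[v/u](R) → 5
  σ[c<=6](ρ[v/u](R)) → 2
  (S ⋈[f=g] σ[c<=6](ρ[v/u](R))) → 1

E1 and E2 produce the same multiset:
z | f | v | c | g
s | 6 | p | 5 | 6

yes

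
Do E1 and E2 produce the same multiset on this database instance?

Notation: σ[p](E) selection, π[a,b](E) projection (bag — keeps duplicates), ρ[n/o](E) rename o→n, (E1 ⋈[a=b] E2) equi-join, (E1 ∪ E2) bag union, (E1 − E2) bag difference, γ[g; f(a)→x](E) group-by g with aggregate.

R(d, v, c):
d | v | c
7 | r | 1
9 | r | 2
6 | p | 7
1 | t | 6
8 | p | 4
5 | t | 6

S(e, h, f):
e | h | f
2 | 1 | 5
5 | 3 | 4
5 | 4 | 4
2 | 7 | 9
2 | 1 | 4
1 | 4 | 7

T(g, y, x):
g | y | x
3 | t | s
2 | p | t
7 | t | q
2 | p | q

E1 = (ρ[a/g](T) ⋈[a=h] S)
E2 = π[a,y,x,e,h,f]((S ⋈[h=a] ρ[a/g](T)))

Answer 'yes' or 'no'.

E1 row counts bottom-up:
  T → 4
  ρ[a/g](T) → 4
  S → 6
  (ρ[a/g](T) ⋈[a=h] S) → 2
E2 row counts bottom-up:
  S → 6
  T → 4
  ρ[a/g](T) → 4
  (S ⋈[h=a] ρ[a/g](T)) → 2
  π[a,y,x,e,h,f]((S ⋈[h=a] ρ[a/g](T))) → 2

E1 and E2 produce the same multiset:
a | y | x | e | h | f
3 | t | s | 5 | 3 | 4
7 | t | q | 2 | 7 | 9

yes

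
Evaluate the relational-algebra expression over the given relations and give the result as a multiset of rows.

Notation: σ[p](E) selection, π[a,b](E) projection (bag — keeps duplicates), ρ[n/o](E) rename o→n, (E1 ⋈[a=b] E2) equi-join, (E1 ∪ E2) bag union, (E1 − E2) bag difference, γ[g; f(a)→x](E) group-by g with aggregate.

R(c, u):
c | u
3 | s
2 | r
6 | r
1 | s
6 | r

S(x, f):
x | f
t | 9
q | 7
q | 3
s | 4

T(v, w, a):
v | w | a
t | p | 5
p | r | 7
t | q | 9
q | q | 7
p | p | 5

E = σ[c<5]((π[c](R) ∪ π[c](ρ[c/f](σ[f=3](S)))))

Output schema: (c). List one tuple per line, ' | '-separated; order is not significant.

Stepwise |·|:
  R → 5
  π[c](R) → 5
  S → 4
  σ[f=3](S) → 1
  ρ[c/f](σ[f=3](S)) → 1
  π[c](ρ[c/f](σ[f=3](S))) → 1
  (π[c](R) ∪ π[c](ρ[c/f](σ[f=3](S)))) → 6
  σ[c<5]((π[c](R) ∪ π[c](ρ[c/f](σ[f=3](S))))) → 4

== RESULT ==
c
1
2
3
3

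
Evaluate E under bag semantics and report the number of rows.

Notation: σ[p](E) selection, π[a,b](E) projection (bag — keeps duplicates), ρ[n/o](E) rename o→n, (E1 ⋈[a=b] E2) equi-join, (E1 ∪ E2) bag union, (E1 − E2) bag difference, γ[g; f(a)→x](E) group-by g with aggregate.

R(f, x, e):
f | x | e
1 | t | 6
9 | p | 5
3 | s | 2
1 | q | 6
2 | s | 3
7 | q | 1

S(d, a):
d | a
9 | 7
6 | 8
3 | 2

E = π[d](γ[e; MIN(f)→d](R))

Stepwise |·|:
  R → 6
  γ[e; MIN(f)→d](R) → 5
  π[d](γ[e; MIN(f)→d](R)) → 5

|E| = 5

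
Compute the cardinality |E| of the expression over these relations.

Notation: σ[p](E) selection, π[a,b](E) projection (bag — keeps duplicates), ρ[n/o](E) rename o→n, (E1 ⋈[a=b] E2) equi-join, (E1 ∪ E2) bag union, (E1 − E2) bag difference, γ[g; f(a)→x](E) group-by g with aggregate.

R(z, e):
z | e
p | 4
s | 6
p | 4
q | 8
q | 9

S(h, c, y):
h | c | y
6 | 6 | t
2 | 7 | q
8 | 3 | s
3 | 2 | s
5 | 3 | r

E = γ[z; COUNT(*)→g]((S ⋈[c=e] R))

Stepwise |·|:
  S → 5
  R → 5
  (S ⋈[c=e] R) → 1
  γ[z; COUNT(*)→g]((S ⋈[c=e] R)) → 1

|E| = 1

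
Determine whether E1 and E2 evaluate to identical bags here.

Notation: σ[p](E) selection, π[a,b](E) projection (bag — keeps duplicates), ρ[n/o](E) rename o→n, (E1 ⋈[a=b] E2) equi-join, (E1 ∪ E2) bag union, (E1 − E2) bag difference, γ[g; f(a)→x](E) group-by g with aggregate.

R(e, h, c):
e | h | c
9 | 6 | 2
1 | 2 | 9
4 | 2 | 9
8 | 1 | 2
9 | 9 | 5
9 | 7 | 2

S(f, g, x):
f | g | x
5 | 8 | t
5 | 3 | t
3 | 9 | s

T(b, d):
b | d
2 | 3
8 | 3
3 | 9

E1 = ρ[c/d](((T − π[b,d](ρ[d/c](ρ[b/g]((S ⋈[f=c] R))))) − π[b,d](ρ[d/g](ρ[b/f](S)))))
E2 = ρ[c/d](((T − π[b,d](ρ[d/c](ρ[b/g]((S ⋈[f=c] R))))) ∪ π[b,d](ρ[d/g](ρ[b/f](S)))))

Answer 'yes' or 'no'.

E1 subexpression sizes:
  T → 3
  S → 3
  R → 6
  (S ⋈[f=c] R) → 2
  ρ[b/g]((S ⋈[f=c] R)) → 2
  ρ[d/c](ρ[b/g]((S ⋈[f=c] R))) → 2
  π[b,d](ρ[d/c](ρ[b/g]((S ⋈[f=c] R)))) → 2
  (T − π[b,d](ρ[d/c](ρ[b/g]((S ⋈[f=c] R))))) → 3
  S → 3
  ρ[b/f](S) → 3
  ρ[d/g](ρ[b/f](S)) → 3
  π[b,d](ρ[d/g](ρ[b/f](S))) → 3
  ((T − π[b,d](ρ[d/c](ρ[b/g]((S ⋈[f=c] R))))) − π[b,d](ρ[d/g](ρ[b/f](S)))) → 2
  ρ[c/d](((T − π[b,d](ρ[d/c](ρ[b/g]((S ⋈[f=c] R))))) − π[b,d](ρ[d/g](ρ[b/f](S))))) → 2
E2 subexpression sizes:
  T → 3
  S → 3
  R → 6
  (S ⋈[f=c] R) → 2
  ρ[b/g]((S ⋈[f=c] R)) → 2
  ρ[d/c](ρ[b/g]((S ⋈[f=c] R))) → 2
  π[b,d](ρ[d/c](ρ[b/g]((S ⋈[f=c] R)))) → 2
  (T − π[b,d](ρ[d/c](ρ[b/g]((S ⋈[f=c] R))))) → 3
  S → 3
  ρ[b/f](S) → 3
  ρ[d/g](ρ[b/f](S)) → 3
  π[b,d](ρ[d/g](ρ[b/f](S))) → 3
  ((T − π[b,d](ρ[d/c](ρ[b/g]((S ⋈[f=c] R))))) ∪ π[b,d](ρ[d/g](ρ[b/f](S)))) → 6
  ρ[c/d](((T − π[b,d](ρ[d/c](ρ[b/g]((S ⋈[f=c] R))))) ∪ π[b,d](ρ[d/g](ρ[b/f](S))))) → 6

E1 result:
b | c
2 | 3
8 | 3
E2 result:
b | c
2 | 3
3 | 9
3 | 9
5 | 3
5 | 8
8 | 3
Witness: (3, 9) appears 0× in E1 but 2× in E2.

no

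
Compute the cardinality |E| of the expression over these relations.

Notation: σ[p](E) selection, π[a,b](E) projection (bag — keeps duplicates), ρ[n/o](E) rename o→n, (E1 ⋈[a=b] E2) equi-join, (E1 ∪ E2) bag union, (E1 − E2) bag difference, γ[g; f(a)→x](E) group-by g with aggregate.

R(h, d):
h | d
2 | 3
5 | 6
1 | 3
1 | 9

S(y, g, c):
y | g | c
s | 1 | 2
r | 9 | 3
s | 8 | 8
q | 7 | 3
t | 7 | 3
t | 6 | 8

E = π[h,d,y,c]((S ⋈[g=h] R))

Per-node cardinality:
  S → 6
  R → 4
  (S ⋈[g=h] R) → 2
  π[h,d,y,c]((S ⋈[g=h] R)) → 2

|E| = 2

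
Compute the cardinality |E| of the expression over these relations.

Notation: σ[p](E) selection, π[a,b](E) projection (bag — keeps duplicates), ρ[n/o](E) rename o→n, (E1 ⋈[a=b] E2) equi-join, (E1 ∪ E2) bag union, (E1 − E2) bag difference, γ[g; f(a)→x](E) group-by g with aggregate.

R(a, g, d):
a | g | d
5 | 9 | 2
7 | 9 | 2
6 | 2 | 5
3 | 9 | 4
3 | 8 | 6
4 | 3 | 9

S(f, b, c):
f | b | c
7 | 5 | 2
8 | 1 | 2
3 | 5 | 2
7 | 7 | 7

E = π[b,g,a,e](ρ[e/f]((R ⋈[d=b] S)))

Stepwise |·|:
  R → 6
  S → 4
  (R ⋈[d=b] S) → 2
  ρ[e/f]((R ⋈[d=b] S)) → 2
  π[b,g,a,e](ρ[e/f]((R ⋈[d=b] S))) → 2

|E| = 2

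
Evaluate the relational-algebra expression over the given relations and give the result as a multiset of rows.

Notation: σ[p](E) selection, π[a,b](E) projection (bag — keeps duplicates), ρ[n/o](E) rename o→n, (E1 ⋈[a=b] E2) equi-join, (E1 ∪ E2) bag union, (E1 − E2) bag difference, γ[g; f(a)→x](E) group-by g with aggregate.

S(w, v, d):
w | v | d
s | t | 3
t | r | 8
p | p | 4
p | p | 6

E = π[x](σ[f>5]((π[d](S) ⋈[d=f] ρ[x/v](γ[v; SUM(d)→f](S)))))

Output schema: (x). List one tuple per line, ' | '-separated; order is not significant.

Stepwise |·|:
  S → 4
  π[d](S) → 4
  S → 4
  γ[v; SUM(d)→f](S) → 3
  ρ[x/v](γ[v; SUM(d)→f](S)) → 3
  (π[d](S) ⋈[d=f] ρ[x/v](γ[v; SUM(d)→f](S))) → 2
  σ[f>5]((π[d](S) ⋈[d=f] ρ[x/v](γ[v; SUM(d)→f](S)))) → 1
  π[x](σ[f>5]((π[d](S) ⋈[d=f] ρ[x/v](γ[v; SUM(d)→f](S))))) → 1

== RESULT ==
x
r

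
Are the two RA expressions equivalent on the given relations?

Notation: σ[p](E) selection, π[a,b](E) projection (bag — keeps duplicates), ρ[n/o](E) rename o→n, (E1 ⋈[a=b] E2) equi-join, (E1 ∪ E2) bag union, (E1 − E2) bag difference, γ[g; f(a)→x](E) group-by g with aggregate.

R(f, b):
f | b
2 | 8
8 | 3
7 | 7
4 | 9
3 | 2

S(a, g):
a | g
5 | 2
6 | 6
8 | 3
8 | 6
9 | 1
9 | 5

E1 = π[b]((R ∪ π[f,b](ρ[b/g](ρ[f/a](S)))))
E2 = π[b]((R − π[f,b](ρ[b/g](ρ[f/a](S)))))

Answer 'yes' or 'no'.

E1 per-node cardinality:
  R → 5
  S → 6
  ρ[f/a](S) → 6
  ρ[b/g](ρ[f/a](S)) → 6
  π[f,b](ρ[b/g](ρ[f/a](S))) → 6
  (R ∪ π[f,b](ρ[b/g](ρ[f/a](S)))) → 11
  π[b]((R ∪ π[f,b](ρ[b/g](ρ[f/a](S))))) → 11
E2 per-node cardinality:
  R → 5
  S → 6
  ρ[f/a](S) → 6
  ρ[b/g](ρ[f/a](S)) → 6
  π[f,b](ρ[b/g](ρ[f/a](S))) → 6
  (R − π[f,b](ρ[b/g](ρ[f/a](S)))) → 4
  π[b]((R − π[f,b](ρ[b/g](ρ[f/a](S))))) → 4

E1 result:
b
1
2
2
3
3
5
6
6
7
8
9
E2 result:
b
2
7
8
9
Witness: (6,) appears 2× in E1 but 0× in E2.

no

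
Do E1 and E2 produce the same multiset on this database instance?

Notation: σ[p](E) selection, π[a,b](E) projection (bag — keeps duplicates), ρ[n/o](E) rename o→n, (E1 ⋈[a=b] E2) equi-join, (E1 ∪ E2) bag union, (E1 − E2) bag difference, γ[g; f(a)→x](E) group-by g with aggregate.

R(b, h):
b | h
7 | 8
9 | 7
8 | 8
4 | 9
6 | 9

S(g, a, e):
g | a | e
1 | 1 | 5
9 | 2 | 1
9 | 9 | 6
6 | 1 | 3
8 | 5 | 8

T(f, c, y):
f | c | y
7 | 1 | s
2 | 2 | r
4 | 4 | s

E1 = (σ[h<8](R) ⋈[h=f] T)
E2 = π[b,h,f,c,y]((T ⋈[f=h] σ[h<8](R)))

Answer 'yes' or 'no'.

E1 stepwise |·|:
  R → 5
  σ[h<8](R) → 1
  T → 3
  (σ[h<8](R) ⋈[h=f] T) → 1
E2 stepwise |·|:
  T → 3
  R → 5
  σ[h<8](R) → 1
  (T ⋈[f=h] σ[h<8](R)) → 1
  π[b,h,f,c,y]((T ⋈[f=h] σ[h<8](R))) → 1

E1 and E2 produce the same multiset:
b | h | f | c | y
9 | 7 | 7 | 1 | s

yes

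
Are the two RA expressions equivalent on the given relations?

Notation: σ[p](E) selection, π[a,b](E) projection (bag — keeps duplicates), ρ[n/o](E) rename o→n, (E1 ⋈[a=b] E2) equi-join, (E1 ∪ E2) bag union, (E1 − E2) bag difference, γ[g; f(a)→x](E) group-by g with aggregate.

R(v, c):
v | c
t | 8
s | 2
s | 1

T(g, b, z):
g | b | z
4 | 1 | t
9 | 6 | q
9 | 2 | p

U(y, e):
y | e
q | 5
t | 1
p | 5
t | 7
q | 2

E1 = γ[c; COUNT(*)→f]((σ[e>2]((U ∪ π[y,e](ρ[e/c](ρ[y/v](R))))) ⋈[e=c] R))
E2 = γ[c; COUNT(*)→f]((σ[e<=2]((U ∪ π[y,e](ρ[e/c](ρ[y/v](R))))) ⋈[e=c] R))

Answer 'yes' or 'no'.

E1 row counts bottom-up:
  U → 5
  R → 3
  ρ[y/v](R) → 3
  ρ[e/c](ρ[y/v](R)) → 3
  π[y,e](ρ[e/c](ρ[y/v](R))) → 3
  (U ∪ π[y,e](ρ[e/c](ρ[y/v](R)))) → 8
  σ[e>2]((U ∪ π[y,e](ρ[e/c](ρ[y/v](R))))) → 4
  R → 3
  (σ[e>2]((U ∪ π[y,e](ρ[e/c](ρ[y/v](R))))) ⋈[e=c] R) → 1
  γ[c; COUNT(*)→f]((σ[e>2]((U ∪ π[y,e](ρ[e/c](ρ[y/v](R))))) ⋈[e=c] R)) → 1
E2 row counts bottom-up:
  U → 5
  R → 3
  ρ[y/v](R) → 3
  ρ[e/c](ρ[y/v](R)) → 3
  π[y,e](ρ[e/c](ρ[y/v](R))) → 3
  (U ∪ π[y,e](ρ[e/c](ρ[y/v](R)))) → 8
  σ[e<=2]((U ∪ π[y,e](ρ[e/c](ρ[y/v](R))))) → 4
  R → 3
  (σ[e<=2]((U ∪ π[y,e](ρ[e/c](ρ[y/v](R))))) ⋈[e=c] R) → 4
  γ[c; COUNT(*)→f]((σ[e<=2]((U ∪ π[y,e](ρ[e/c](ρ[y/v](R))))) ⋈[e=c] R)) → 2

E1 result:
c | f
8 | 1
E2 result:
c | f
1 | 2
2 | 2
Witness: (1, 2) appears 0× in E1 but 1× in E2.

no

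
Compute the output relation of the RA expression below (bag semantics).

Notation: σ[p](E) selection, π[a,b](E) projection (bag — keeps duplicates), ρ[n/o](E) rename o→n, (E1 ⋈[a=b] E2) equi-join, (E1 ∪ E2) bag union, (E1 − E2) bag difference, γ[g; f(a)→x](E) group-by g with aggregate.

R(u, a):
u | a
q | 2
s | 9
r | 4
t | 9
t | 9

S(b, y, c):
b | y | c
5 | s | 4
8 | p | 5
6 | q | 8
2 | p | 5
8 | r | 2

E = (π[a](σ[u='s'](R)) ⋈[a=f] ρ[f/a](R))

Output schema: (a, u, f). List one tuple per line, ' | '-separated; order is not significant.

Per-node cardinality:
  R → 5
  σ[u='s'](R) → 1
  π[a](σ[u='s'](R)) → 1
  R → 5
  ρ[f/a](R) → 5
  (π[a](σ[u='s'](R)) ⋈[a=f] ρ[f/a](R)) → 3

== RESULT ==
a | u | f
9 | s | 9
9 | t | 9
9 | t | 9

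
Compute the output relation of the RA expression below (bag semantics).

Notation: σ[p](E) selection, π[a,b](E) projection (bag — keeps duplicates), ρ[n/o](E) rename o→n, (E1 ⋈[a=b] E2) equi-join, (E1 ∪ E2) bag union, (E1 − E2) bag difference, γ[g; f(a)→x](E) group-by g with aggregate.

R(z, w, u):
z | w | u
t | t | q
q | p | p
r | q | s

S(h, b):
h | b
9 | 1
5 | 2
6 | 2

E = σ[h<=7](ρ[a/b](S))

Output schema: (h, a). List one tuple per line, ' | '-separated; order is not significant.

Row counts bottom-up:
  S → 3
  ρ[a/b](S) → 3
  σ[h<=7](ρ[a/b](S)) → 2

== RESULT ==
h | a
5 | 2
6 | 2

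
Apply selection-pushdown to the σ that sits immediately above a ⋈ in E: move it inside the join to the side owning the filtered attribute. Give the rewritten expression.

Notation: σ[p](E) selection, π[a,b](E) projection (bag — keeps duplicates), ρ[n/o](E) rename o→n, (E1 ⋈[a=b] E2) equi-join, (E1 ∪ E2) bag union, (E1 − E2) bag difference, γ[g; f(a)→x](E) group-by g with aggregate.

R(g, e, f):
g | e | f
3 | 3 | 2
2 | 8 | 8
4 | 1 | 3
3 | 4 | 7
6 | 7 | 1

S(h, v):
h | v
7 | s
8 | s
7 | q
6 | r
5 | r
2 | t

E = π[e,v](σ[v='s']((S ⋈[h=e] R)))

σ filters on v, owned by the left side.
E' = π[e,v]((σ[v='s'](S) ⋈[h=e] R))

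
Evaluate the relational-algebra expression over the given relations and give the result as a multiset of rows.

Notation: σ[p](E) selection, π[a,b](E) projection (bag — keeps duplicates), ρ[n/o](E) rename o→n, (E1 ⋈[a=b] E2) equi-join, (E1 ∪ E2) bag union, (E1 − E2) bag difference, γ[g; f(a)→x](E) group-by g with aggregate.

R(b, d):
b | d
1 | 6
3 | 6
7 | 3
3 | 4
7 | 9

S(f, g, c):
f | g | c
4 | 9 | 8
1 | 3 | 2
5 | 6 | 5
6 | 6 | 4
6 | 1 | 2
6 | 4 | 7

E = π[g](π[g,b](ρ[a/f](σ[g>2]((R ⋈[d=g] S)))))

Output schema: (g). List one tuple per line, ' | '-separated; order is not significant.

Stepwise |·|:
  R → 5
  S → 6
  (R ⋈[d=g] S) → 7
  σ[g>2]((R ⋈[d=g] S)) → 7
  ρ[a/f](σ[g>2]((R ⋈[d=g] S))) → 7
  π[g,b](ρ[a/f](σ[g>2]((R ⋈[d=g] S)))) → 7
  π[g](π[g,b](ρ[a/f](σ[g>2]((R ⋈[d=g] S))))) → 7

== RESULT ==
g
3
4
6
6
6
6
9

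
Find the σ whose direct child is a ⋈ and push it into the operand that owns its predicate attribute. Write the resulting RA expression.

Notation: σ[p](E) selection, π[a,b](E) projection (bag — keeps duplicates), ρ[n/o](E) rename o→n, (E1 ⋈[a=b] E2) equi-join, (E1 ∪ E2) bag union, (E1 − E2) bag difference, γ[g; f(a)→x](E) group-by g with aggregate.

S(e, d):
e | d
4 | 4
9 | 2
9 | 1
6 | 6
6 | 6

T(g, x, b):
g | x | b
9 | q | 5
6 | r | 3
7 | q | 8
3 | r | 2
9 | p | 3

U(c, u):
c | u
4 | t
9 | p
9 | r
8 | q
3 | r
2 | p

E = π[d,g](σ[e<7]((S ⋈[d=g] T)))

σ filters on e, owned by the left side.
E' = π[d,g]((σ[e<7](S) ⋈[d=g] T))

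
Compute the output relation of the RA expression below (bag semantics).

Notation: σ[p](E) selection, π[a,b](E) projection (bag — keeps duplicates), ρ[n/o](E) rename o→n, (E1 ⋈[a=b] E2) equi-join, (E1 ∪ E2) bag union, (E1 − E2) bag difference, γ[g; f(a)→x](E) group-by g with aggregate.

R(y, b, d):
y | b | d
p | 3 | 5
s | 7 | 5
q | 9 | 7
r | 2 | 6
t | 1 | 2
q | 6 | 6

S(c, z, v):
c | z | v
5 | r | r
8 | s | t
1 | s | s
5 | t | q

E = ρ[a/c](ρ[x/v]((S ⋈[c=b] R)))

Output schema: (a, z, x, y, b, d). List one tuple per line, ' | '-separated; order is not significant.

Per-node cardinality:
  S → 4
  R → 6
  (S ⋈[c=b] R) → 1
  ρ[x/v]((S ⋈[c=b] R)) → 1
  ρ[a/c](ρ[x/v]((S ⋈[c=b] R))) → 1

== RESULT ==
a | z | x | y | b | d
1 | s | s | t | 1 | 2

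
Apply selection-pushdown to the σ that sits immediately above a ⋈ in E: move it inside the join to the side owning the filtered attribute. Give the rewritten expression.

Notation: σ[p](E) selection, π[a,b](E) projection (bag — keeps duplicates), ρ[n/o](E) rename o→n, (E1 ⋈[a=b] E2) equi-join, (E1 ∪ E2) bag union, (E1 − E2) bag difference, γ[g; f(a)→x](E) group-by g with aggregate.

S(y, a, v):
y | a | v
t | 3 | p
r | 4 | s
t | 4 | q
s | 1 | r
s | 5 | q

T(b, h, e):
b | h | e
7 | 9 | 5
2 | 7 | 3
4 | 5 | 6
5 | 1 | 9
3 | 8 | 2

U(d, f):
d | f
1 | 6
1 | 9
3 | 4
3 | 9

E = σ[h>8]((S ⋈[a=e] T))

σ filters on h, owned by the right side.
E' = (S ⋈[a=e] σ[h>8](T))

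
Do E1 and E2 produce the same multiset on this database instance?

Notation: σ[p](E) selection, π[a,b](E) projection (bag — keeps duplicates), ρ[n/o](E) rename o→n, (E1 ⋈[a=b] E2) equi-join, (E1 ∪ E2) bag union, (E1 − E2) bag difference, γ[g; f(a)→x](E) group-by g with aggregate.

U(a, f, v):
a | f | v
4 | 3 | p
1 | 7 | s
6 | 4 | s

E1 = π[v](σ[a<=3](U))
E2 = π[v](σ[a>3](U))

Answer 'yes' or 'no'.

E1 per-node cardinality:
  U → 3
  σ[a<=3](U) → 1
  π[v](σ[a<=3](U)) → 1
E2 per-node cardinality:
  U → 3
  σ[a>3](U) → 2
  π[v](σ[a>3](U)) → 2

E1 result:
v
s
E2 result:
v
p
s
Witness: ('p',) appears 0× in E1 but 1× in E2.

no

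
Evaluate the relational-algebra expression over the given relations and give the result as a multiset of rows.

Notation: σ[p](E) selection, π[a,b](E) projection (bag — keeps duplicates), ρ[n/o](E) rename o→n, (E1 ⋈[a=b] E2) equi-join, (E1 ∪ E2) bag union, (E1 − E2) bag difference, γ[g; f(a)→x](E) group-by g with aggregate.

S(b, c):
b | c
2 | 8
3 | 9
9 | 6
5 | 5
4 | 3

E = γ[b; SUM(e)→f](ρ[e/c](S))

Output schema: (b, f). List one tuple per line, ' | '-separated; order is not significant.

Per-node cardinality:
  S → 5
  ρ[e/c](S) → 5
  γ[b; SUM(e)→f](ρ[e/c](S)) → 5

== RESULT ==
b | f
2 | 8
3 | 9
4 | 3
5 | 5
9 | 6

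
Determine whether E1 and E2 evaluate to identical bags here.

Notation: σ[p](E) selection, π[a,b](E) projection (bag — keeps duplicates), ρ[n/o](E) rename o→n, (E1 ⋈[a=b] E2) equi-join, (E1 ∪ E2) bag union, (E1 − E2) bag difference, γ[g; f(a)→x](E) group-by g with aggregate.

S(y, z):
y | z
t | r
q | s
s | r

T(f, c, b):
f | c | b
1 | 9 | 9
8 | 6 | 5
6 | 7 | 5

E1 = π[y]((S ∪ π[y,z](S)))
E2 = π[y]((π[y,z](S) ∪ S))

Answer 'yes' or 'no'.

E1 per-node cardinality:
  S → 3
  S → 3
  π[y,z](S) → 3
  (S ∪ π[y,z](S)) → 6
  π[y]((S ∪ π[y,z](S))) → 6
E2 per-node cardinality:
  S → 3
  π[y,z](S) → 3
  S → 3
  (π[y,z](S) ∪ S) → 6
  π[y]((π[y,z](S) ∪ S)) → 6

E1 and E2 produce the same multiset:
y
q
q
s
s
t
t

yes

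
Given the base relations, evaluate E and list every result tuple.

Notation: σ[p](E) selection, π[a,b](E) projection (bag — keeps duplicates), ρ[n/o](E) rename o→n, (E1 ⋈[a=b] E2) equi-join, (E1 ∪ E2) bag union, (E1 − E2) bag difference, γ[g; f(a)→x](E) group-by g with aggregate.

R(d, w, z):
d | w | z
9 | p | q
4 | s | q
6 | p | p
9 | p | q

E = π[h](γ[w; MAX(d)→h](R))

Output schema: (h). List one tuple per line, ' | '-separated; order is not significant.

Row counts bottom-up:
  R → 4
  γ[w; MAX(d)→h](R) → 2
  π[h](γ[w; MAX(d)→h](R)) → 2

== RESULT ==
h
4
9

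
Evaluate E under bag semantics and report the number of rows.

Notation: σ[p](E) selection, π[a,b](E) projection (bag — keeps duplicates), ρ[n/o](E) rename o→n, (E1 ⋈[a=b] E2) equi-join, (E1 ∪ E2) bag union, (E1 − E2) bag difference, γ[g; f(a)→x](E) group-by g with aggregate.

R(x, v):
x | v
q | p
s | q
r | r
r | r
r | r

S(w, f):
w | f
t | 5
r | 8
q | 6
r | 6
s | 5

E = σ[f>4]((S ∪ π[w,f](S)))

Row counts bottom-up:
  S → 5
  S → 5
  π[w,f](S) → 5
  (S ∪ π[w,f](S)) → 10
  σ[f>4]((S ∪ π[w,f](S))) → 10

|E| = 10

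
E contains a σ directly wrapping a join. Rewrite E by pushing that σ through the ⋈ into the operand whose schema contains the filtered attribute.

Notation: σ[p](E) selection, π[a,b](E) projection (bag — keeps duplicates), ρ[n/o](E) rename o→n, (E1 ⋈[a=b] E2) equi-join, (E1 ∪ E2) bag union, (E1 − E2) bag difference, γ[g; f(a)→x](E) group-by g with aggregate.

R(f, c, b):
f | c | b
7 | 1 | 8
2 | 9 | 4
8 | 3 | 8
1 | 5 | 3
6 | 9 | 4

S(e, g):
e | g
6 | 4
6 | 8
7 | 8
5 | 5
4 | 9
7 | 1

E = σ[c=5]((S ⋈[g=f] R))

σ filters on c, owned by the right side.
E' = (S ⋈[g=f] σ[c=5](R))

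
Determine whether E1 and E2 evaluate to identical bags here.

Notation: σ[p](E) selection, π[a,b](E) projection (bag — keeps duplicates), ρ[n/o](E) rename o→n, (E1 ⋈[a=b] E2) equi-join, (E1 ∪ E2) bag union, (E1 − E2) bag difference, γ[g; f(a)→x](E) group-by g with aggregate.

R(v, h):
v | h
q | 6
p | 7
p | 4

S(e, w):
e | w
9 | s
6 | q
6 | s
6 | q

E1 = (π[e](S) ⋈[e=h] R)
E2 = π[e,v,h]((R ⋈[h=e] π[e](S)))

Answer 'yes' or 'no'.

E1 subexpression sizes:
  S → 4
  π[e](S) → 4
  R → 3
  (π[e](S) ⋈[e=h] R) → 3
E2 subexpression sizes:
  R → 3
  S → 4
  π[e](S) → 4
  (R ⋈[h=e] π[e](S)) → 3
  π[e,v,h]((R ⋈[h=e] π[e](S))) → 3

E1 and E2 produce the same multiset:
e | v | h
6 | q | 6
6 | q | 6
6 | q | 6

yes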